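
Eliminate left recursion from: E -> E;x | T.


Left-recursive alternatives: E;x; non-recursive: T
Introduce E': E -> TE', E' -> ;xE' | ε


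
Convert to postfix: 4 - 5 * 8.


* has higher precedence, evaluate 5*8 first
Postfix: 4 5 8 * -


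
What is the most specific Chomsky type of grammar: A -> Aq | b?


Left-linear: every RHS is a terminal or one nonterminal followed by a terminal
Classification: Type 3 (Regular)


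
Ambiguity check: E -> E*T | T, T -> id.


precedence layered via separate nonterminal T: deterministic
Unambiguous


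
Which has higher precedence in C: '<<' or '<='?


'<<' is shift (level 8); '<=' is relational (level 7)
Higher level binds tighter
'<<' has higher precedence than '<='


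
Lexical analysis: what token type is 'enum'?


Pattern: reserved word
Type: KEYWORD


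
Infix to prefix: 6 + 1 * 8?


'*' binds tighter: tree is (+ 6 (* 1 8))
Prefix: + 6 * 1 8


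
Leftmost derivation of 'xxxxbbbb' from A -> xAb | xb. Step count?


Derivation: A => xAb => xxAbb => xxxAbbb => xxxxbbbb
Steps: 4


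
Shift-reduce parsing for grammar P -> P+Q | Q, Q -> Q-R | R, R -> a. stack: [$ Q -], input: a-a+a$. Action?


no handle; shift 'a'
Action: shift


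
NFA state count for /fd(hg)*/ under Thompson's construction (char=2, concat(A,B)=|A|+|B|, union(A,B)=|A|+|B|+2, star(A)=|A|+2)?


Syntax tree has 4 char leaf(s), 0 union(s), 1 star(s)
chars contribute 4×2 = 8; each union adds +2; each star adds +2
Total: 8 + 0 + 2 = 10 states


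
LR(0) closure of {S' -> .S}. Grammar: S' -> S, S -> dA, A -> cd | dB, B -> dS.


Start: S' -> .S
For each item with dot before a nonterminal B, add B -> .γ for every B-production
Closure: [S' -> .S, S -> .dA]


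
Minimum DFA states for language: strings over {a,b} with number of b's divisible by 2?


Track (count of b) mod 2: states 0..1, accept at 0
Minimal DFA: 2 states


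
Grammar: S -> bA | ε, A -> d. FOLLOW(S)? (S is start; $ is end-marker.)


$ ∈ FOLLOW(S). For each A -> αBβ: add FIRST(β)\{ε} to FOLLOW(B); if β nullable, add FOLLOW(A).
FOLLOW(S) = {$}


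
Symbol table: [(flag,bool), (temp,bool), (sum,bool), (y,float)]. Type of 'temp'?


Lookup 'temp' → type bool


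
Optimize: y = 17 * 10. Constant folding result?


17 * 10 = 170 at compile time
Optimized: y = 170


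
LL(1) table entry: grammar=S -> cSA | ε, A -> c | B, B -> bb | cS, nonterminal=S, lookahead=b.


For [S, b]: ε is nullable and 'b' ∈ FOLLOW(S)
Entry: S -> ε


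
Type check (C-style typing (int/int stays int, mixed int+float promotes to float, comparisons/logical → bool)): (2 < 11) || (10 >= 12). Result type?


Operand types: bool || bool
Rule: logical operators take bool operands and yield bool
Result type: bool


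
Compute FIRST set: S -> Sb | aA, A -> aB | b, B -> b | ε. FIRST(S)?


Per alternative of S: FIRST(Sb) = {a}; FIRST(aA) = {a}
FIRST(S) = {a}


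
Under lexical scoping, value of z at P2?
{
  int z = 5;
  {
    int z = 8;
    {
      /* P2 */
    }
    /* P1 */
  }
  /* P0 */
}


P2's block does not declare z; resolves to the enclosing declaration at depth 1
z = 8


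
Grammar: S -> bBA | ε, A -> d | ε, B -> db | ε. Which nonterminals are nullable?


A nonterminal is nullable iff some alternative derives ε (directly, or every symbol in it is nullable)
Nullable: {A, B, S}


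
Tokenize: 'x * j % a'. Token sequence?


Scan left to right, longest-match per lexeme
Tokens: ID(x), OP(*), ID(j), OP(%), ID(a)


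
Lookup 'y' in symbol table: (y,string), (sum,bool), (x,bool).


Lookup 'y' → type string


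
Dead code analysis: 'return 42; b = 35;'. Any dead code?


statement follows a return and is unreachable
Dead: 'b = 35'


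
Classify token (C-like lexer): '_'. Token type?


Pattern: letter/underscore followed by alphanumerics, not a keyword
Type: IDENTIFIER


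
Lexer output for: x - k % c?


Scan left to right, longest-match per lexeme
Tokens: ID(x), OP(-), ID(k), OP(%), ID(c)


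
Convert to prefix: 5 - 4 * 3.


'*' binds tighter: tree is (- 5 (* 4 3))
Prefix: - 5 * 4 3


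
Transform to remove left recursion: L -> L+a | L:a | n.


Left-recursive alternatives: L+a, L:a; non-recursive: n
Introduce L': L -> nL', L' -> +aL' | :aL' | ε


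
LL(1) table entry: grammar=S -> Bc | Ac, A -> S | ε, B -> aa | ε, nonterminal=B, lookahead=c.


For [B, c]: ε is nullable and 'c' ∈ FOLLOW(B)
Entry: B -> ε


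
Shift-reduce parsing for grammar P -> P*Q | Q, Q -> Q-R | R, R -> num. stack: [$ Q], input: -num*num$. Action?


shift '-' to continue Q -> Q-R
Action: shift


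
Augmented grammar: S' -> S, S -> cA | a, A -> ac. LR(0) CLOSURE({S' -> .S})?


Start: S' -> .S
For each item with dot before a nonterminal B, add B -> .γ for every B-production
Closure: [S' -> .S, S -> .cA, S -> .a]


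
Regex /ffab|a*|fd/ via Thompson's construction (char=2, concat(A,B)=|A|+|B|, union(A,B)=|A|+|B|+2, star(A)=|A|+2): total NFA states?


Syntax tree has 7 char leaf(s), 2 union(s), 1 star(s)
chars contribute 7×2 = 14; each union adds +2; each star adds +2
Total: 14 + 4 + 2 = 20 states


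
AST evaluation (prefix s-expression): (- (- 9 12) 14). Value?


Evaluate inner: (- 9 12) = -3
Evaluate root: (- -3 14) = -17
Result: -17


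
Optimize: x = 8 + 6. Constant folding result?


8 + 6 = 14 at compile time
Optimized: x = 14


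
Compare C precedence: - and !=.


'-' is additive (level 9); '!=' is equality (level 6)
Higher level binds tighter
'-' has higher precedence than '!='


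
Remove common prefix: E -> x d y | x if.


Common prefix: 'x'
Factored: E -> x E', E' -> d y | if


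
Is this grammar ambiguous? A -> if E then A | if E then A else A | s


dangling else: 'if E then if E then s else s' parses two ways
Ambiguous


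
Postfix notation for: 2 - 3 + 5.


Left to right (same or higher precedence on left)
Postfix: 2 3 - 5 +


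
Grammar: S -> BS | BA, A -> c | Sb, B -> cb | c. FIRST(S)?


Per alternative of S: FIRST(BS) = {c}; FIRST(BA) = {c}
FIRST(S) = {c}


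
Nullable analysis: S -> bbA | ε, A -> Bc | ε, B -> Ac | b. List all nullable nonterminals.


A nonterminal is nullable iff some alternative derives ε (directly, or every symbol in it is nullable)
Nullable: {A, S}


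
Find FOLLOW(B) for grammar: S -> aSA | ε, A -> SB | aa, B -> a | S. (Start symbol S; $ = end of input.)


$ ∈ FOLLOW(S). For each A -> αBβ: add FIRST(β)\{ε} to FOLLOW(B); if β nullable, add FOLLOW(A).
FOLLOW(B) = {$, a}


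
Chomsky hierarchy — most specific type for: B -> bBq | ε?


Single nonterminal LHS, but b^n q^n is not regular
Classification: Type 2 (Context-Free)


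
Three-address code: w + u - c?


Break into single-operator statements:
t1 = w + u
t2 = t1 - c


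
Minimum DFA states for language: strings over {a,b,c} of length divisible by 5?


Track length mod 5: states 0..4, accept at 0
Minimal DFA: 5 states


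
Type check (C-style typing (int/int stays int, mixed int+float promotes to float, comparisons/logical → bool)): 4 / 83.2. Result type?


Operand types: int / float
Rule: mixed int/float promotes to float; int/int stays int
Result type: float


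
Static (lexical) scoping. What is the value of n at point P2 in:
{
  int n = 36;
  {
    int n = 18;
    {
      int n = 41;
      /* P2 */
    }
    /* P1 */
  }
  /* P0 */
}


n declared in the same block as P2
n = 41


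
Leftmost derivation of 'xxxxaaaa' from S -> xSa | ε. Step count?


Derivation: S => xSa => xxSaa => xxxSaaa => xxxxSaaaa => xxxxaaaa
Steps: 5


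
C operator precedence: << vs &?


'<<' is shift (level 8); '&' is bitwise AND (level 5)
Higher level binds tighter
'<<' has higher precedence than '&'


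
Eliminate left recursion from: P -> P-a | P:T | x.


Left-recursive alternatives: P-a, P:T; non-recursive: x
Introduce P': P -> xP', P' -> -aP' | :TP' | ε


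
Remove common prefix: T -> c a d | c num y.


Common prefix: 'c'
Factored: T -> c T', T' -> a d | num y


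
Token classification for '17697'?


Pattern: digits only
Type: INTEGER_LITERAL


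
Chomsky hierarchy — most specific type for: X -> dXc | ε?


Single nonterminal LHS, but d^n c^n is not regular
Classification: Type 2 (Context-Free)


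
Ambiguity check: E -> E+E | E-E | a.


'a+a-a' has two parse trees (no precedence encoded between + and -)
Ambiguous


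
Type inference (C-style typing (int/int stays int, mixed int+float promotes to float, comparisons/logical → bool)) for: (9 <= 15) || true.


Operand types: bool || bool
Rule: logical operators take bool operands and yield bool
Result type: bool


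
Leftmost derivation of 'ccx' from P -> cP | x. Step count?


Derivation: P => cP => ccP => ccx
Steps: 3


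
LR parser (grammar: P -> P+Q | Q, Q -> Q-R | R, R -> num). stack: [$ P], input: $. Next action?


start symbol P on stack, input exhausted
Action: accept


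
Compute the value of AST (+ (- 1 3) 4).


Evaluate inner: (- 1 3) = -2
Evaluate root: (+ -2 4) = 2
Result: 2


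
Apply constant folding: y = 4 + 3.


4 + 3 = 7 at compile time
Optimized: y = 7


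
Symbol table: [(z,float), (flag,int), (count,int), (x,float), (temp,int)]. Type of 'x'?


Lookup 'x' → type float


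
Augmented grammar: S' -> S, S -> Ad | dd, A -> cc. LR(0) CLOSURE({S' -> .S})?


Start: S' -> .S
For each item with dot before a nonterminal B, add B -> .γ for every B-production
Closure: [S' -> .S, S -> .Ad, S -> .dd, A -> .cc]


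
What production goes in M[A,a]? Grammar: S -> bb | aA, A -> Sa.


For [A, a]: 'a' ∈ FIRST(Sa)
Entry: A -> Sa


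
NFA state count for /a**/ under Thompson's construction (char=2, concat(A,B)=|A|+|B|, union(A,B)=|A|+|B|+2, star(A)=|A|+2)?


Syntax tree has 1 char leaf(s), 0 union(s), 2 star(s)
chars contribute 1×2 = 2; each union adds +2; each star adds +2
Total: 2 + 0 + 4 = 6 states


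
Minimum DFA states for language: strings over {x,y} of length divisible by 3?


Track length mod 3: states 0..2, accept at 0
Minimal DFA: 3 states


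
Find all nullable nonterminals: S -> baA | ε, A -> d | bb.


A nonterminal is nullable iff some alternative derives ε (directly, or every symbol in it is nullable)
Nullable: {S}


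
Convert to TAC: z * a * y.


Break into single-operator statements:
t1 = z * a
t2 = t1 * y


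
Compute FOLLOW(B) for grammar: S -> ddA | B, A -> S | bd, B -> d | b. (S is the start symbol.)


$ ∈ FOLLOW(S). For each A -> αBβ: add FIRST(β)\{ε} to FOLLOW(B); if β nullable, add FOLLOW(A).
FOLLOW(B) = {$}


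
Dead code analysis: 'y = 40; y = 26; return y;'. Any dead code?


first assignment to y is overwritten before any read
Dead: 'y = 40'


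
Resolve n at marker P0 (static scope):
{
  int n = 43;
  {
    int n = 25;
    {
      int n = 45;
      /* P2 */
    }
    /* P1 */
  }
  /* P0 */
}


n declared in the same block as P0
n = 43


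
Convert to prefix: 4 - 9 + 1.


left-to-right (same/higher precedence on left): tree is (+ (- 4 9) 1)
Prefix: + - 4 9 1


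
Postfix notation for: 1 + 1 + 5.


Left to right (same or higher precedence on left)
Postfix: 1 1 + 5 +


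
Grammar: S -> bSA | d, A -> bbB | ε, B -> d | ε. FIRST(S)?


Per alternative of S: FIRST(bSA) = {b}; FIRST(d) = {d}
FIRST(S) = {b, d}


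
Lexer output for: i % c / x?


Scan left to right, longest-match per lexeme
Tokens: ID(i), OP(%), ID(c), OP(/), ID(x)


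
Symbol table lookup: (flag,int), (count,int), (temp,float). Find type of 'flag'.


Lookup 'flag' → type int


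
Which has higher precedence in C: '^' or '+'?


'+' is additive (level 9); '^' is bitwise XOR (level 4)
Higher level binds tighter
'+' has higher precedence than '^'


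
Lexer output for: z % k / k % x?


Scan left to right, longest-match per lexeme
Tokens: ID(z), OP(%), ID(k), OP(/), ID(k), OP(%), ID(x)


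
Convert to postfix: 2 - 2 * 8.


* has higher precedence, evaluate 2*8 first
Postfix: 2 2 8 * -


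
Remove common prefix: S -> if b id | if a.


Common prefix: 'if'
Factored: S -> if S', S' -> b id | a


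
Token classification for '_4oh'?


Pattern: letter/underscore followed by alphanumerics, not a keyword
Type: IDENTIFIER


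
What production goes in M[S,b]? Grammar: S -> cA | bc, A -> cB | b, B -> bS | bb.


For [S, b]: 'b' ∈ FIRST(bc)
Entry: S -> bc


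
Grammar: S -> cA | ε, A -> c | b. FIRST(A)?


Per alternative of A: FIRST(c) = {c}; FIRST(b) = {b}
FIRST(A) = {b, c}


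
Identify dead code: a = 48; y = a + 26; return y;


a is read by y's definition; y is returned
No dead code


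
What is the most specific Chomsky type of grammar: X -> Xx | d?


Left-linear: every RHS is a terminal or one nonterminal followed by a terminal
Classification: Type 3 (Regular)


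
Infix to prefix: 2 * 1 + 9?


left-to-right (same/higher precedence on left): tree is (+ (* 2 1) 9)
Prefix: + * 2 1 9


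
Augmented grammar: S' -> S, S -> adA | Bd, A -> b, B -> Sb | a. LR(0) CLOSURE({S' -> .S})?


Start: S' -> .S
For each item with dot before a nonterminal B, add B -> .γ for every B-production
Closure: [S' -> .S, S -> .adA, S -> .Bd, B -> .Sb, B -> .a]


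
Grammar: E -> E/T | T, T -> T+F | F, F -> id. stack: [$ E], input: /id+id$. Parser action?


shift '/' to continue E -> E/T
Action: shift


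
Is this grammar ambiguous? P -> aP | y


right-linear, alternatives start with distinct terminals 'a' vs 'y': unique leftmost derivation
Unambiguous


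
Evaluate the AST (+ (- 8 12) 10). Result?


Evaluate inner: (- 8 12) = -4
Evaluate root: (+ -4 10) = 6
Result: 6


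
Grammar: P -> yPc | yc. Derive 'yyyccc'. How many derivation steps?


Derivation: P => yPc => yyPcc => yyyccc
Steps: 3


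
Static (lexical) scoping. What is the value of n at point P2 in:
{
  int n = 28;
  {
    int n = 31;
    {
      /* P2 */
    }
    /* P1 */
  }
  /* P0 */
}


P2's block does not declare n; resolves to the enclosing declaration at depth 1
n = 31


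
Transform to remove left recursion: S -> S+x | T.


Left-recursive alternatives: S+x; non-recursive: T
Introduce S': S -> TS', S' -> +xS' | ε


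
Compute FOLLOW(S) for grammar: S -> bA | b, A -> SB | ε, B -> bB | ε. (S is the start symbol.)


$ ∈ FOLLOW(S). For each A -> αBβ: add FIRST(β)\{ε} to FOLLOW(B); if β nullable, add FOLLOW(A).
FOLLOW(S) = {$, b}


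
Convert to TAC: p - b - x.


Break into single-operator statements:
t1 = p - b
t2 = t1 - x


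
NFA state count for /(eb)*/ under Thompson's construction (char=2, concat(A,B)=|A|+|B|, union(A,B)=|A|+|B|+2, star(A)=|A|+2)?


Syntax tree has 2 char leaf(s), 0 union(s), 1 star(s)
chars contribute 2×2 = 4; each union adds +2; each star adds +2
Total: 4 + 0 + 2 = 6 states


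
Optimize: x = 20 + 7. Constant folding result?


20 + 7 = 27 at compile time
Optimized: x = 27


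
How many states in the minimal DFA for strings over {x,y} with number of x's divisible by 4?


Track (count of x) mod 4: states 0..3, accept at 0
Minimal DFA: 4 states


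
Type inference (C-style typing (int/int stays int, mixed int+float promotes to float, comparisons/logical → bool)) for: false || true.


Operand types: bool || bool
Rule: logical operators take bool operands and yield bool
Result type: bool


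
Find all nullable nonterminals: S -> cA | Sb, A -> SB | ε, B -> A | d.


A nonterminal is nullable iff some alternative derives ε (directly, or every symbol in it is nullable)
Nullable: {A, B}


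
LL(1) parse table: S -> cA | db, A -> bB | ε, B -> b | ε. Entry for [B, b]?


For [B, b]: 'b' ∈ FIRST(b)
Entry: B -> b


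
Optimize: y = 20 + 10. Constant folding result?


20 + 10 = 30 at compile time
Optimized: y = 30


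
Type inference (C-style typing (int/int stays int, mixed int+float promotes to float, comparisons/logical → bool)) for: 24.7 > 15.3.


Operand types: float > float
Rule: comparison yields bool
Result type: bool


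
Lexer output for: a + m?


Scan left to right, longest-match per lexeme
Tokens: ID(a), OP(+), ID(m)


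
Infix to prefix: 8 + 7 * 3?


'*' binds tighter: tree is (+ 8 (* 7 3))
Prefix: + 8 * 7 3


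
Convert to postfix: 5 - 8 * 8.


* has higher precedence, evaluate 8*8 first
Postfix: 5 8 8 * -


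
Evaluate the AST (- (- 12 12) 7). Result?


Evaluate inner: (- 12 12) = 0
Evaluate root: (- 0 7) = -7
Result: -7


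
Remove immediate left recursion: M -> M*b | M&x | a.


Left-recursive alternatives: M*b, M&x; non-recursive: a
Introduce M': M -> aM', M' -> *bM' | &xM' | ε


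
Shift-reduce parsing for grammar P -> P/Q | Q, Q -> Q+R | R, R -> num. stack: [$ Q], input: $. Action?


lookahead ∉ {+} so Q won't extend; reduce P -> Q
Action: reduce (P -> Q)


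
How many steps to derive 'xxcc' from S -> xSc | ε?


Derivation: S => xSc => xxScc => xxcc
Steps: 3


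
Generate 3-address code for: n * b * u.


Break into single-operator statements:
t1 = n * b
t2 = t1 * u


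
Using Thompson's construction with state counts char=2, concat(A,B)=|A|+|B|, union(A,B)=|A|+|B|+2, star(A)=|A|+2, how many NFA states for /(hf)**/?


Syntax tree has 2 char leaf(s), 0 union(s), 2 star(s)
chars contribute 2×2 = 4; each union adds +2; each star adds +2
Total: 4 + 0 + 4 = 8 states


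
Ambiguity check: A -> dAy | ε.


balanced d^n…y^n: each string has a unique parse
Unambiguous


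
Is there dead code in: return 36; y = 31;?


statement follows a return and is unreachable
Dead: 'y = 31'


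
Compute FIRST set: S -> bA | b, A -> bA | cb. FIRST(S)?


Per alternative of S: FIRST(bA) = {b}; FIRST(b) = {b}
FIRST(S) = {b}


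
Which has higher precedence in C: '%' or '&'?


'%' is multiplicative (level 10); '&' is bitwise AND (level 5)
Higher level binds tighter
'%' has higher precedence than '&'


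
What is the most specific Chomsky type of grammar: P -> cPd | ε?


Single nonterminal LHS, but c^n d^n is not regular
Classification: Type 2 (Context-Free)


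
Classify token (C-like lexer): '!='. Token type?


Pattern: operator symbol
Type: OPERATOR


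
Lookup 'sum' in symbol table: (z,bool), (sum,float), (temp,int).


Lookup 'sum' → type float


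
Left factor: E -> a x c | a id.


Common prefix: 'a'
Factored: E -> a E', E' -> x c | id


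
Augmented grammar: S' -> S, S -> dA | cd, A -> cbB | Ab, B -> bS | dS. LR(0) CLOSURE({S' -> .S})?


Start: S' -> .S
For each item with dot before a nonterminal B, add B -> .γ for every B-production
Closure: [S' -> .S, S -> .dA, S -> .cd]


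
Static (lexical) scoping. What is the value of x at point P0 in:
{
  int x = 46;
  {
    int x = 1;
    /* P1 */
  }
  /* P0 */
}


x declared in the same block as P0
x = 46


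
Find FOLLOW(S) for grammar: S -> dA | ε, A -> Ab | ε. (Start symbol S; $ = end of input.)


$ ∈ FOLLOW(S). For each A -> αBβ: add FIRST(β)\{ε} to FOLLOW(B); if β nullable, add FOLLOW(A).
FOLLOW(S) = {$}


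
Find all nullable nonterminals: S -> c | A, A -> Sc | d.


A nonterminal is nullable iff some alternative derives ε (directly, or every symbol in it is nullable)
Nullable: {}


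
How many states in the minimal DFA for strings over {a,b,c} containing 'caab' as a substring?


KMP-style automaton: 4 progress states + 1 absorbing accept = 5
Minimal DFA: 5 states


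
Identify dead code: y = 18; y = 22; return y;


first assignment to y is overwritten before any read
Dead: 'y = 18'


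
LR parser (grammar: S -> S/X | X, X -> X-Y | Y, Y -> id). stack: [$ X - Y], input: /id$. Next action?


handle 'X-Y' on top
Action: reduce (X -> X-Y)


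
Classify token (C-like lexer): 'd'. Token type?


Pattern: letter/underscore followed by alphanumerics, not a keyword
Type: IDENTIFIER


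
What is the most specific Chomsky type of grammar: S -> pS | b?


Right-linear: every RHS is a terminal or a terminal followed by one nonterminal
Classification: Type 3 (Regular)


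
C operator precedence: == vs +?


'+' is additive (level 9); '==' is equality (level 6)
Higher level binds tighter
'+' has higher precedence than '=='


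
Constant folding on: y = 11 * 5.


11 * 5 = 55 at compile time
Optimized: y = 55


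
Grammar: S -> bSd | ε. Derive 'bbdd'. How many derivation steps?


Derivation: S => bSd => bbSdd => bbdd
Steps: 3


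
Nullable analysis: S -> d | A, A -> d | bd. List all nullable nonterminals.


A nonterminal is nullable iff some alternative derives ε (directly, or every symbol in it is nullable)
Nullable: {}


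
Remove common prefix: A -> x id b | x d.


Common prefix: 'x'
Factored: A -> x A', A' -> id b | d


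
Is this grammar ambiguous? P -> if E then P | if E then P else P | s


dangling else: 'if E then if E then s else s' parses two ways
Ambiguous


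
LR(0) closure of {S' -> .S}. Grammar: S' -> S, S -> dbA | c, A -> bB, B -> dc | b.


Start: S' -> .S
For each item with dot before a nonterminal B, add B -> .γ for every B-production
Closure: [S' -> .S, S -> .dbA, S -> .c]


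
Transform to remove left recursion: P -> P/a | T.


Left-recursive alternatives: P/a; non-recursive: T
Introduce P': P -> TP', P' -> /aP' | ε


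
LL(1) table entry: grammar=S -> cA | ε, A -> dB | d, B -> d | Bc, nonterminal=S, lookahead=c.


For [S, c]: 'c' ∈ FIRST(cA)
Entry: S -> cA


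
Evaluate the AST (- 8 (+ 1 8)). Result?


Evaluate inner: (+ 1 8) = 9
Evaluate root: (- 8 9) = -1
Result: -1


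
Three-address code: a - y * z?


Break into single-operator statements:
t1 = y * z
t2 = a - t1


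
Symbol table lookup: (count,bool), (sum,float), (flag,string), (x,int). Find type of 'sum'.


Lookup 'sum' → type float


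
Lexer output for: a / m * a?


Scan left to right, longest-match per lexeme
Tokens: ID(a), OP(/), ID(m), OP(*), ID(a)


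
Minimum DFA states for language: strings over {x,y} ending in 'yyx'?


Track the longest suffix of input matching a prefix of 'yyx': 4 classes (prefixes of length 0..3)
Minimal DFA: 4 states


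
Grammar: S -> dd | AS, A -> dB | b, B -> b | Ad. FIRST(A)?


Per alternative of A: FIRST(dB) = {d}; FIRST(b) = {b}
FIRST(A) = {b, d}


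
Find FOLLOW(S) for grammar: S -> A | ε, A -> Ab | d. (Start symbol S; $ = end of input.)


$ ∈ FOLLOW(S). For each A -> αBβ: add FIRST(β)\{ε} to FOLLOW(B); if β nullable, add FOLLOW(A).
FOLLOW(S) = {$}


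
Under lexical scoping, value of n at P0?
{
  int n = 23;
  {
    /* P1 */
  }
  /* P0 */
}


n declared in the same block as P0
n = 23


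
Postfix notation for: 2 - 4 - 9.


Left to right (same or higher precedence on left)
Postfix: 2 4 - 9 -


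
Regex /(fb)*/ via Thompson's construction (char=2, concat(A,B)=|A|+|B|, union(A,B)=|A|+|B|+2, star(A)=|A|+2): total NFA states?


Syntax tree has 2 char leaf(s), 0 union(s), 1 star(s)
chars contribute 2×2 = 4; each union adds +2; each star adds +2
Total: 4 + 0 + 2 = 6 states


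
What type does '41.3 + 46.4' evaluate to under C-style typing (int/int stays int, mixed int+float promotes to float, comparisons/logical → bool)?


Operand types: float + float
Rule: mixed int/float promotes to float; int/int stays int
Result type: float


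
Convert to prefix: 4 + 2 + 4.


left-to-right (same/higher precedence on left): tree is (+ (+ 4 2) 4)
Prefix: + + 4 2 4


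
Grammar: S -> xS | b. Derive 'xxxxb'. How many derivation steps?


Derivation: S => xS => xxS => xxxS => xxxxS => xxxxb
Steps: 5


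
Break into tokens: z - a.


Scan left to right, longest-match per lexeme
Tokens: ID(z), OP(-), ID(a)


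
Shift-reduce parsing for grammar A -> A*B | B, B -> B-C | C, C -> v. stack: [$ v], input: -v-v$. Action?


'v' on top is the handle for C -> v
Action: reduce (C -> v)


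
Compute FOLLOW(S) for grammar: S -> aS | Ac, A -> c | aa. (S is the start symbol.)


$ ∈ FOLLOW(S). For each A -> αBβ: add FIRST(β)\{ε} to FOLLOW(B); if β nullable, add FOLLOW(A).
FOLLOW(S) = {$}


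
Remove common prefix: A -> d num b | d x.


Common prefix: 'd'
Factored: A -> d A', A' -> num b | x


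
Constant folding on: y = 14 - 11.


14 - 11 = 3 at compile time
Optimized: y = 3


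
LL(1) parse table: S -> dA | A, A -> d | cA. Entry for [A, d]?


For [A, d]: 'd' ∈ FIRST(d)
Entry: A -> d


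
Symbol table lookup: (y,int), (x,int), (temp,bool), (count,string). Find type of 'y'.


Lookup 'y' → type int


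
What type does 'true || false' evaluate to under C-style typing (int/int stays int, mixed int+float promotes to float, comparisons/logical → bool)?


Operand types: bool || bool
Rule: logical operators take bool operands and yield bool
Result type: bool


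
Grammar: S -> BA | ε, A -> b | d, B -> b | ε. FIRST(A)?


Per alternative of A: FIRST(b) = {b}; FIRST(d) = {d}
FIRST(A) = {b, d}


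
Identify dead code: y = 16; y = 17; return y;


first assignment to y is overwritten before any read
Dead: 'y = 16'


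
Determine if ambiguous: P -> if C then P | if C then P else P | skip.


dangling else: 'if C then if C then skip else skip' parses two ways
Ambiguous


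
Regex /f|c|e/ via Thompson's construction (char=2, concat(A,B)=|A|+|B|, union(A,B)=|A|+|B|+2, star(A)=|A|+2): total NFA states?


Syntax tree has 3 char leaf(s), 2 union(s), 0 star(s)
chars contribute 3×2 = 6; each union adds +2; each star adds +2
Total: 6 + 4 + 0 = 10 states


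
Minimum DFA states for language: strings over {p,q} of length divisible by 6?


Track length mod 6: states 0..5, accept at 0
Minimal DFA: 6 states


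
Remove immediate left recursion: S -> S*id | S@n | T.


Left-recursive alternatives: S*id, S@n; non-recursive: T
Introduce S': S -> TS', S' -> *idS' | @nS' | ε


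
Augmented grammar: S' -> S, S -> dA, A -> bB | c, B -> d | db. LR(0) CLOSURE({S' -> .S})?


Start: S' -> .S
For each item with dot before a nonterminal B, add B -> .γ for every B-production
Closure: [S' -> .S, S -> .dA]


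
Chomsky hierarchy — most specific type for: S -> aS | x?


Right-linear: every RHS is a terminal or a terminal followed by one nonterminal
Classification: Type 3 (Regular)


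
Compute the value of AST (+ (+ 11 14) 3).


Evaluate inner: (+ 11 14) = 25
Evaluate root: (+ 25 3) = 28
Result: 28


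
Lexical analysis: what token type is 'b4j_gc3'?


Pattern: letter/underscore followed by alphanumerics, not a keyword
Type: IDENTIFIER


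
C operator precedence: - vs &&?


'-' is additive (level 9); '&&' is logical AND (level 2)
Higher level binds tighter
'-' has higher precedence than '&&'


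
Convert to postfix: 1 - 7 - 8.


Left to right (same or higher precedence on left)
Postfix: 1 7 - 8 -


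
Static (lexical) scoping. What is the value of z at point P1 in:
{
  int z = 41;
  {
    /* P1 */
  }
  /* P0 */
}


P1's block does not declare z; resolves to the enclosing declaration at depth 0
z = 41


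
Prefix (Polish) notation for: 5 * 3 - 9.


left-to-right (same/higher precedence on left): tree is (- (* 5 3) 9)
Prefix: - * 5 3 9


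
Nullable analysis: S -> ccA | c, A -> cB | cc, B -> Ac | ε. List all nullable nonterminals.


A nonterminal is nullable iff some alternative derives ε (directly, or every symbol in it is nullable)
Nullable: {B}


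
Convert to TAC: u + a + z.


Break into single-operator statements:
t1 = u + a
t2 = t1 + z


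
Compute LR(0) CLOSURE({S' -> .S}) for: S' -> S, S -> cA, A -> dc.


Start: S' -> .S
For each item with dot before a nonterminal B, add B -> .γ for every B-production
Closure: [S' -> .S, S -> .cA]


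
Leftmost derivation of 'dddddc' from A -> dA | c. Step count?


Derivation: A => dA => ddA => dddA => ddddA => dddddA => dddddc
Steps: 6


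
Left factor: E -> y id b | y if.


Common prefix: 'y'
Factored: E -> y E', E' -> id b | if


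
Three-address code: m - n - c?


Break into single-operator statements:
t1 = m - n
t2 = t1 - c


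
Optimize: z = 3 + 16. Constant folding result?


3 + 16 = 19 at compile time
Optimized: z = 19


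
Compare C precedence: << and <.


'<<' is shift (level 8); '<' is relational (level 7)
Higher level binds tighter
'<<' has higher precedence than '<'


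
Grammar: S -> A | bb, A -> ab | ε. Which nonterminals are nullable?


A nonterminal is nullable iff some alternative derives ε (directly, or every symbol in it is nullable)
Nullable: {A, S}


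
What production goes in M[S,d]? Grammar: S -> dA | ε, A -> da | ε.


For [S, d]: 'd' ∈ FIRST(dA)
Entry: S -> dA


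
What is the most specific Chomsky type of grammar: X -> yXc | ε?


Single nonterminal LHS, but y^n c^n is not regular
Classification: Type 2 (Context-Free)


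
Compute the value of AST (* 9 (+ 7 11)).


Evaluate inner: (+ 7 11) = 18
Evaluate root: (* 9 18) = 162
Result: 162


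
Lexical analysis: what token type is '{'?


Pattern: delimiter/punctuation
Type: PUNCTUATION


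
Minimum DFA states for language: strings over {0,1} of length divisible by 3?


Track length mod 3: states 0..2, accept at 0
Minimal DFA: 3 states


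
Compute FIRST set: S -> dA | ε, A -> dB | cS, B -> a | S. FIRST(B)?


Per alternative of B: FIRST(a) = {a}; FIRST(S) = {d, ε}
FIRST(B) = {a, d, ε}


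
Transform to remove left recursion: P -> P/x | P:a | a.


Left-recursive alternatives: P/x, P:a; non-recursive: a
Introduce P': P -> aP', P' -> /xP' | :aP' | ε


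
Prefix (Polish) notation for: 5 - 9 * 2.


'*' binds tighter: tree is (- 5 (* 9 2))
Prefix: - 5 * 9 2


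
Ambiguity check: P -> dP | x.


right-linear, alternatives start with distinct terminals 'd' vs 'x': unique leftmost derivation
Unambiguous


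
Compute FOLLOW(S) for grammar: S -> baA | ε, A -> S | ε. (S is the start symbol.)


$ ∈ FOLLOW(S). For each A -> αBβ: add FIRST(β)\{ε} to FOLLOW(B); if β nullable, add FOLLOW(A).
FOLLOW(S) = {$}


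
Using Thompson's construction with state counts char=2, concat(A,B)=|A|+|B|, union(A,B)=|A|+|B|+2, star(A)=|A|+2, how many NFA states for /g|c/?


Syntax tree has 2 char leaf(s), 1 union(s), 0 star(s)
chars contribute 2×2 = 4; each union adds +2; each star adds +2
Total: 4 + 2 + 0 = 6 states


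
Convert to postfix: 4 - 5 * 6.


* has higher precedence, evaluate 5*6 first
Postfix: 4 5 6 * -


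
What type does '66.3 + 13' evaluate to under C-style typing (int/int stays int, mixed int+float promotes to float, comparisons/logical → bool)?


Operand types: float + int
Rule: mixed int/float promotes to float; int/int stays int
Result type: float


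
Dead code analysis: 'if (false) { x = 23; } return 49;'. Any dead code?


condition is constant false, so the whole block is unreachable
Dead: 'if (false) { x = 23; }'


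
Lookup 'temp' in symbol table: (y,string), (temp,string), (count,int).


Lookup 'temp' → type string


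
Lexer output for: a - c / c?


Scan left to right, longest-match per lexeme
Tokens: ID(a), OP(-), ID(c), OP(/), ID(c)


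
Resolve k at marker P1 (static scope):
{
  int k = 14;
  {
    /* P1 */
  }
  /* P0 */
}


P1's block does not declare k; resolves to the enclosing declaration at depth 0
k = 14


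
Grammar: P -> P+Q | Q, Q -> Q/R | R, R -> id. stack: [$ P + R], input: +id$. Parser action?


'R' (not preceded by Q/) is the handle for Q -> R
Action: reduce (Q -> R)


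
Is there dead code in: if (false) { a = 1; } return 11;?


condition is constant false, so the whole block is unreachable
Dead: 'if (false) { a = 1; }'


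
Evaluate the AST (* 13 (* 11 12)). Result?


Evaluate inner: (* 11 12) = 132
Evaluate root: (* 13 132) = 1716
Result: 1716


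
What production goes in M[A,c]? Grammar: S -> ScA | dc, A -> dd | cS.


For [A, c]: 'c' ∈ FIRST(cS)
Entry: A -> cS


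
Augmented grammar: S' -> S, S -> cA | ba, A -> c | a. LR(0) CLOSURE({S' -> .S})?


Start: S' -> .S
For each item with dot before a nonterminal B, add B -> .γ for every B-production
Closure: [S' -> .S, S -> .cA, S -> .ba]


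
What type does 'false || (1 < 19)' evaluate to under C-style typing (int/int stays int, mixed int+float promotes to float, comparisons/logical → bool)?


Operand types: bool || bool
Rule: logical operators take bool operands and yield bool
Result type: bool


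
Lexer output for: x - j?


Scan left to right, longest-match per lexeme
Tokens: ID(x), OP(-), ID(j)


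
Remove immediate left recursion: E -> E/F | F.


Left-recursive alternatives: E/F; non-recursive: F
Introduce E': E -> FE', E' -> /FE' | ε


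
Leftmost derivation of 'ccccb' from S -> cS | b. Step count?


Derivation: S => cS => ccS => cccS => ccccS => ccccb
Steps: 5


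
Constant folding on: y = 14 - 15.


14 - 15 = -1 at compile time
Optimized: y = -1


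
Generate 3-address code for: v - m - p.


Break into single-operator statements:
t1 = v - m
t2 = t1 - p


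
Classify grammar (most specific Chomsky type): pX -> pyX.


LHS has context (more than one symbol) and |LHS| ≤ |RHS|
Classification: Type 1 (Context-Sensitive)


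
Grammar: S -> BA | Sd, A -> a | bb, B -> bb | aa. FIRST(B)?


Per alternative of B: FIRST(bb) = {b}; FIRST(aa) = {a}
FIRST(B) = {a, b}


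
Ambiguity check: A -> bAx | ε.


balanced b^n…x^n: each string has a unique parse
Unambiguous


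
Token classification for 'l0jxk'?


Pattern: letter/underscore followed by alphanumerics, not a keyword
Type: IDENTIFIER


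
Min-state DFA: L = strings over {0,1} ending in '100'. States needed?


Track the longest suffix of input matching a prefix of '100': 4 classes (prefixes of length 0..3)
Minimal DFA: 4 states


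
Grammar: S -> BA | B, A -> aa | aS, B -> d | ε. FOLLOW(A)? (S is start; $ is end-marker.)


$ ∈ FOLLOW(S). For each A -> αBβ: add FIRST(β)\{ε} to FOLLOW(B); if β nullable, add FOLLOW(A).
FOLLOW(A) = {$}


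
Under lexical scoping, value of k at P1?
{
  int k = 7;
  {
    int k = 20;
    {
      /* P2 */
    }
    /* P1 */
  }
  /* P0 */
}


k declared in the same block as P1
k = 20


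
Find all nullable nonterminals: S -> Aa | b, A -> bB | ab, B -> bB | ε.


A nonterminal is nullable iff some alternative derives ε (directly, or every symbol in it is nullable)
Nullable: {B}


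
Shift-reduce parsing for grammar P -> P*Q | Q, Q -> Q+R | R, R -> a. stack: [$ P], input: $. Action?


start symbol P on stack, input exhausted
Action: accept


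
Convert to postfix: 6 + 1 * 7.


* has higher precedence, evaluate 1*7 first
Postfix: 6 1 7 * +


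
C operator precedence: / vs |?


'/' is multiplicative (level 10); '|' is bitwise OR (level 3)
Higher level binds tighter
'/' has higher precedence than '|'


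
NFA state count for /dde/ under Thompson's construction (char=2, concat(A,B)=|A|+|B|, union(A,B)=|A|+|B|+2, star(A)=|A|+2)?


Syntax tree has 3 char leaf(s), 0 union(s), 0 star(s)
chars contribute 3×2 = 6; each union adds +2; each star adds +2
Total: 6 + 0 + 0 = 6 states


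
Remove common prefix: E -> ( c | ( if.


Common prefix: '('
Factored: E -> ( E', E' -> c | if


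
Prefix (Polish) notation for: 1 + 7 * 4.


'*' binds tighter: tree is (+ 1 (* 7 4))
Prefix: + 1 * 7 4


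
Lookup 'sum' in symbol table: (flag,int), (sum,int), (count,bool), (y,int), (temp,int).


Lookup 'sum' → type int


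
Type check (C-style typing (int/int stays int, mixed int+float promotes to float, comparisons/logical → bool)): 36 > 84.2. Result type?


Operand types: int > float
Rule: comparison yields bool
Result type: bool


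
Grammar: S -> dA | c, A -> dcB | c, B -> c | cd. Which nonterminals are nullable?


A nonterminal is nullable iff some alternative derives ε (directly, or every symbol in it is nullable)
Nullable: {}


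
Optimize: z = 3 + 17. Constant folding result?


3 + 17 = 20 at compile time
Optimized: z = 20


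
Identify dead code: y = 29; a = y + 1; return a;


y is read by a's definition; a is returned
No dead code


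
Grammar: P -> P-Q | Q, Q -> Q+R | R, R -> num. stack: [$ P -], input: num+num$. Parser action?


no handle ('P-' is not any RHS); shift 'num'
Action: shift


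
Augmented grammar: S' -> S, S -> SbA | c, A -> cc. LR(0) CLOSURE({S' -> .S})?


Start: S' -> .S
For each item with dot before a nonterminal B, add B -> .γ for every B-production
Closure: [S' -> .S, S -> .SbA, S -> .c]


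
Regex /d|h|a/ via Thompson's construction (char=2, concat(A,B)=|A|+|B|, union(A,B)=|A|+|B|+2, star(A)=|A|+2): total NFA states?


Syntax tree has 3 char leaf(s), 2 union(s), 0 star(s)
chars contribute 3×2 = 6; each union adds +2; each star adds +2
Total: 6 + 4 + 0 = 10 states


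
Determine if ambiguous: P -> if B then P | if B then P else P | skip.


dangling else: 'if B then if B then skip else skip' parses two ways
Ambiguous


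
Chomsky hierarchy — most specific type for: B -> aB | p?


Right-linear: every RHS is a terminal or a terminal followed by one nonterminal
Classification: Type 3 (Regular)


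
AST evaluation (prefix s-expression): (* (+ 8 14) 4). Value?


Evaluate inner: (+ 8 14) = 22
Evaluate root: (* 22 4) = 88
Result: 88


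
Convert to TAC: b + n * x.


Break into single-operator statements:
t1 = n * x
t2 = b + t1


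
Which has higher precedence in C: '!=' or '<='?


'<=' is relational (level 7); '!=' is equality (level 6)
Higher level binds tighter
'<=' has higher precedence than '!='


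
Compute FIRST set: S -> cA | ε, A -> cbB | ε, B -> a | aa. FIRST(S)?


Per alternative of S: FIRST(cA) = {c}; FIRST(ε) = {ε}
FIRST(S) = {c, ε}


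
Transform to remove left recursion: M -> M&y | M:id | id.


Left-recursive alternatives: M&y, M:id; non-recursive: id
Introduce M': M -> idM', M' -> &yM' | :idM' | ε


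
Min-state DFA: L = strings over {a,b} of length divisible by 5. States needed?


Track length mod 5: states 0..4, accept at 0
Minimal DFA: 5 states


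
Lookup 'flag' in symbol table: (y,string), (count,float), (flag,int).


Lookup 'flag' → type int


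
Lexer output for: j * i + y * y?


Scan left to right, longest-match per lexeme
Tokens: ID(j), OP(*), ID(i), OP(+), ID(y), OP(*), ID(y)


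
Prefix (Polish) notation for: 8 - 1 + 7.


left-to-right (same/higher precedence on left): tree is (+ (- 8 1) 7)
Prefix: + - 8 1 7


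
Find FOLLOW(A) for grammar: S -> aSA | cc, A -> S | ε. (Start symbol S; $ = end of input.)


$ ∈ FOLLOW(S). For each A -> αBβ: add FIRST(β)\{ε} to FOLLOW(B); if β nullable, add FOLLOW(A).
FOLLOW(A) = {$, a, c}


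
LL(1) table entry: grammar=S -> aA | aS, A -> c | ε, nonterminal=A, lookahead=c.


For [A, c]: 'c' ∈ FIRST(c)
Entry: A -> c


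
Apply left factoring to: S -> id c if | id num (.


Common prefix: 'id'
Factored: S -> id S', S' -> c if | num (


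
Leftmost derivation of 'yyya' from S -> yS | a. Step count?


Derivation: S => yS => yyS => yyyS => yyya
Steps: 4


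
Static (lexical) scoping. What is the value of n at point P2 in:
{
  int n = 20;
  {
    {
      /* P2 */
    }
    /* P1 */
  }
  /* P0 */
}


P2's block does not declare n; resolves to the enclosing declaration at depth 0
n = 20
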